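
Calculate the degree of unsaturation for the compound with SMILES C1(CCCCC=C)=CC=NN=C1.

Molecular formula from the SMILES: C10H14N2.
DoU = (2C + 2 + N − H − X)/2 = (2·10 + 2 + 2 − 14 − 0)/2 = 10/2 = 5.
(Structurally: 1 ring(s) + 4 π bond(s) = 5.)

5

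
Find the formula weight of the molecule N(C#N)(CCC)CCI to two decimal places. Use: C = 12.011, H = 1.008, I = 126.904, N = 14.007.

Molecular formula: C6H11IN2.
M = 6×12.011 + 11×1.008 + 1×126.904 + 2×14.007 = 238.07 g/mol.

238.07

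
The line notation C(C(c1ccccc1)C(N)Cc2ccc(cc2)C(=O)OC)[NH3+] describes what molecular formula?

Heavy atoms from the SMILES: 18 C, 2 N, 2 O.
Implicit hydrogens by atom environment:
  9 × C (aromatic): 1 H each → 9
  3 × C (aromatic): no H
  2 × C: 2 H each → 4
  2 × C: 1 H each → 2
  2 × O: no H
  1 × C: 3 H
  1 × C: no H
  1 × N (charge +1): 3 H
  1 × N: 2 H
  Total hydrogens = 23.
Net charge +1.
Molecular formula: C18H23N2O2+

C18H23N2O2+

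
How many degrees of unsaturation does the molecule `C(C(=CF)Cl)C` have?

1

Molecular formula from the SMILES: C4H6ClF.
DoU = (2C + 2 + N − H − X)/2 = (2·4 + 2 + 0 − 6 − 2)/2 = 2/2 = 1.
(Structurally: 0 ring(s) + 1 π bond(s) = 1.)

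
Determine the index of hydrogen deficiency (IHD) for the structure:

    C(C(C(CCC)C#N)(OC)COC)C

Molecular formula from the SMILES: C11H21NO2.
DoU = (2C + 2 + N − H − X)/2 = (2·11 + 2 + 1 − 21 − 0)/2 = 4/2 = 2.
(Structurally: 0 ring(s) + 2 π bond(s) = 2.)

2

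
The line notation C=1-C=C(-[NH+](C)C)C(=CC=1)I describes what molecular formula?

Heavy atoms from the SMILES: 8 C, 1 I, 1 N.
Implicit hydrogens by atom environment:
  4 × C (aromatic): 1 H each → 4
  2 × C: 3 H each → 6
  2 × C (aromatic): no H
  1 × I: no H
  1 × N (charge +1): 1 H
  Total hydrogens = 11.
Net charge +1.
Molecular formula: C8H11IN+

C8H11IN+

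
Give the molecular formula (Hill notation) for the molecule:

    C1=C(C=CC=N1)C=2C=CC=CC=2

C11H9N

Heavy atoms from the SMILES: 11 C, 1 N.
Implicit hydrogens by atom environment:
  9 × C (aromatic): 1 H each → 9
  2 × C (aromatic): no H
  1 × N (aromatic): no H
  Total hydrogens = 9.
Molecular formula: C11H9N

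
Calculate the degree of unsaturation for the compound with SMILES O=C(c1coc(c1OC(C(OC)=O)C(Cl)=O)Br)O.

Molecular formula from the SMILES: C9H6BrClO7.
DoU = (2C + 2 + N − H − X)/2 = (2·9 + 2 + 0 − 6 − 2)/2 = 12/2 = 6.
(Structurally: 1 ring(s) + 5 π bond(s) = 6.)

6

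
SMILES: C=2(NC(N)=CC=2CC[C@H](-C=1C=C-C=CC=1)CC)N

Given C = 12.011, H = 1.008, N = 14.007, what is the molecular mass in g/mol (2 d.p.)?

243.35

Molecular formula: C15H21N3.
M = 15×12.011 + 21×1.008 + 3×14.007 = 243.35 g/mol.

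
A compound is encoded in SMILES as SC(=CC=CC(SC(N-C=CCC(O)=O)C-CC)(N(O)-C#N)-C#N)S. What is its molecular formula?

C15H20N4O3S3

Heavy atoms from the SMILES: 15 C, 4 N, 3 O, 3 S.
Implicit hydrogens by atom environment:
  6 × C: 1 H each → 6
  5 × C: no H
  3 × C: 2 H each → 6
  3 × N: no H
  2 × O: 1 H each → 2
  2 × S: 1 H each → 2
  1 × C: 3 H
  1 × N: 1 H
  1 × O: no H
  1 × S: no H
  Total hydrogens = 20.
Molecular formula: C15H20N4O3S3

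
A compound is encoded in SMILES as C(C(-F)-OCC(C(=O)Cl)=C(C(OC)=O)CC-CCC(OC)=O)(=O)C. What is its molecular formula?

Heavy atoms from the SMILES: 15 C, 1 Cl, 1 F, 7 O.
Implicit hydrogens by atom environment:
  7 × O: no H
  6 × C: no H
  5 × C: 2 H each → 10
  3 × C: 3 H each → 9
  1 × C: 1 H
  1 × Cl: no H
  1 × F: no H
  Total hydrogens = 20.
Molecular formula: C15H20ClFO7

C15H20ClFO7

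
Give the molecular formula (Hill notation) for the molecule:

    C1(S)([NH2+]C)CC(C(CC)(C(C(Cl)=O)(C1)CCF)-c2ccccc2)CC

C20H30ClFNOS+

Heavy atoms from the SMILES: 20 C, 1 Cl, 1 F, 1 N, 1 O, 1 S.
Implicit hydrogens by atom environment:
  6 × C: 2 H each → 12
  5 × C (aromatic): 1 H each → 5
  4 × C: no H
  3 × C: 3 H each → 9
  1 × C: 1 H
  1 × C (aromatic): no H
  1 × Cl: no H
  1 × F: no H
  1 × N (charge +1): 2 H
  1 × O: no H
  1 × S: 1 H
  Total hydrogens = 30.
Net charge +1.
Molecular formula: C20H30ClFNOS+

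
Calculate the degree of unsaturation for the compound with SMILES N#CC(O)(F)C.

2

Molecular formula from the SMILES: C3H4FNO.
DoU = (2C + 2 + N − H − X)/2 = (2·3 + 2 + 1 − 4 − 1)/2 = 4/2 = 2.
(Structurally: 0 ring(s) + 2 π bond(s) = 2.)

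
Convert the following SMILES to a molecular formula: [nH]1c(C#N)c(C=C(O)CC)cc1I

C9H9IN2O

Heavy atoms from the SMILES: 9 C, 1 I, 2 N, 1 O.
Implicit hydrogens by atom environment:
  3 × C (aromatic): no H
  2 × C: no H
  1 × C: 3 H
  1 × C: 2 H
  1 × C (aromatic): 1 H
  1 × C: 1 H
  1 × I: no H
  1 × N (aromatic): 1 H
  1 × N: no H
  1 × O: 1 H
  Total hydrogens = 9.
Molecular formula: C9H9IN2O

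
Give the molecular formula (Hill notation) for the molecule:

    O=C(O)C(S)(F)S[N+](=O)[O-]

C2H2FNO4S2

Heavy atoms from the SMILES: 2 C, 1 F, 1 N, 4 O, 2 S.
Implicit hydrogens by atom environment:
  2 × C: no H
  2 × O: no H
  1 × F: no H
  1 × N (charge +1): no H
  1 × O: 1 H
  1 × O (charge -1): no H
  1 × S: 1 H
  1 × S: no H
  Total hydrogens = 2.
Molecular formula: C2H2FNO4S2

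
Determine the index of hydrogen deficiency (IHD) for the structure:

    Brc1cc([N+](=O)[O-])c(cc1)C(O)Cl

5

Molecular formula from the SMILES: C7H5BrClNO3.
DoU = (2C + 2 + N − H − X)/2 = (2·7 + 2 + 1 − 5 − 2)/2 = 10/2 = 5.
(Structurally: 1 ring(s) + 4 π bond(s) = 5.)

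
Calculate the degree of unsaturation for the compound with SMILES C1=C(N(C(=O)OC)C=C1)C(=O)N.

Molecular formula from the SMILES: C7H8N2O3.
DoU = (2C + 2 + N − H − X)/2 = (2·7 + 2 + 2 − 8 − 0)/2 = 10/2 = 5.
(Structurally: 1 ring(s) + 4 π bond(s) = 5.)

5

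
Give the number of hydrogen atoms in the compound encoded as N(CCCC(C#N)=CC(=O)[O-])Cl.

8

Hydrogens are implicit in SMILES; fill each atom to its normal valence:
  3 × C: 2 H each → 6
  3 × C: no H
  1 × C: 1 H
  1 × Cl: no H
  1 × N: 1 H
  1 × N: no H
  1 × O: no H
  1 × O (charge -1): no H
  Total hydrogens = 8.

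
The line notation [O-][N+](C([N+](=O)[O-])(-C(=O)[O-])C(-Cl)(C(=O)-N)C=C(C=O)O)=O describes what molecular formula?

Heavy atoms from the SMILES: 7 C, 1 Cl, 3 N, 9 O.
Implicit hydrogens by atom environment:
  5 × C: no H
  5 × O: no H
  3 × O (charge -1): no H
  2 × C: 1 H each → 2
  2 × N (charge +1): no H
  1 × Cl: no H
  1 × N: 2 H
  1 × O: 1 H
  Total hydrogens = 5.
Net charge -1.
Molecular formula: C7H5ClN3O9-

C7H5ClN3O9-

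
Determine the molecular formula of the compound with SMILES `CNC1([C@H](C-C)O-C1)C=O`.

Heavy atoms from the SMILES: 7 C, 1 N, 2 O.
Implicit hydrogens by atom environment:
  2 × C: 3 H each → 6
  2 × C: 2 H each → 4
  2 × C: 1 H each → 2
  2 × O: no H
  1 × C: no H
  1 × N: 1 H
  Total hydrogens = 13.
Molecular formula: C7H13NO2

C7H13NO2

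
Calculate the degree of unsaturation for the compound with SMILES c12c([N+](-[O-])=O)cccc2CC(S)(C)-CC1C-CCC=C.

Molecular formula from the SMILES: C16H21NO2S.
DoU = (2C + 2 + N − H − X)/2 = (2·16 + 2 + 1 − 21 − 0)/2 = 14/2 = 7.
(Structurally: 2 ring(s) + 5 π bond(s) = 7.)

7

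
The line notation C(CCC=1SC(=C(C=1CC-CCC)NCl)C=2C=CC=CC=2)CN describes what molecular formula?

Heavy atoms from the SMILES: 19 C, 1 Cl, 2 N, 1 S.
Implicit hydrogens by atom environment:
  8 × C: 2 H each → 16
  5 × C (aromatic): 1 H each → 5
  5 × C (aromatic): no H
  1 × C: 3 H
  1 × Cl: no H
  1 × N: 2 H
  1 × N: 1 H
  1 × S (aromatic): no H
  Total hydrogens = 27.
Molecular formula: C19H27ClN2S

C19H27ClN2S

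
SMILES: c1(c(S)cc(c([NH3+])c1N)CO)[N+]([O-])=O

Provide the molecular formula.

Heavy atoms from the SMILES: 7 C, 3 N, 3 O, 1 S.
Implicit hydrogens by atom environment:
  5 × C (aromatic): no H
  1 × C: 2 H
  1 × C (aromatic): 1 H
  1 × N (charge +1): 3 H
  1 × N: 2 H
  1 × N (charge +1): no H
  1 × O: 1 H
  1 × O: no H
  1 × O (charge -1): no H
  1 × S: 1 H
  Total hydrogens = 10.
Net charge +1.
Molecular formula: C7H10N3O3S+

C7H10N3O3S+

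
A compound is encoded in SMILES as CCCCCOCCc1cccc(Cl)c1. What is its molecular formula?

Heavy atoms from the SMILES: 13 C, 1 Cl, 1 O.
Implicit hydrogens by atom environment:
  6 × C: 2 H each → 12
  4 × C (aromatic): 1 H each → 4
  2 × C (aromatic): no H
  1 × C: 3 H
  1 × Cl: no H
  1 × O: no H
  Total hydrogens = 19.
Molecular formula: C13H19ClO

C13H19ClO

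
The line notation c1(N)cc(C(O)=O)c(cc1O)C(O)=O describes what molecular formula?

C8H7NO5

Heavy atoms from the SMILES: 8 C, 1 N, 5 O.
Implicit hydrogens by atom environment:
  4 × C (aromatic): no H
  3 × O: 1 H each → 3
  2 × C (aromatic): 1 H each → 2
  2 × C: no H
  2 × O: no H
  1 × N: 2 H
  Total hydrogens = 7.
Molecular formula: C8H7NO5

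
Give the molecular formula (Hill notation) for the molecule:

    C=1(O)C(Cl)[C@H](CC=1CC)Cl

C7H10Cl2O

Heavy atoms from the SMILES: 7 C, 2 Cl, 1 O.
Implicit hydrogens by atom environment:
  2 × C: 2 H each → 4
  2 × C: 1 H each → 2
  2 × C: no H
  2 × Cl: no H
  1 × C: 3 H
  1 × O: 1 H
  Total hydrogens = 10.
Molecular formula: C7H10Cl2O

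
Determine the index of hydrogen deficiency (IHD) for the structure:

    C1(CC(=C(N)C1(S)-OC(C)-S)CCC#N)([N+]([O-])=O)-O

5

Molecular formula from the SMILES: C10H15N3O4S2.
DoU = (2C + 2 + N − H − X)/2 = (2·10 + 2 + 3 − 15 − 0)/2 = 10/2 = 5.
(Structurally: 1 ring(s) + 4 π bond(s) = 5.)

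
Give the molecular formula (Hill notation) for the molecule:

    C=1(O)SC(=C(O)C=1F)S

Heavy atoms from the SMILES: 4 C, 1 F, 2 O, 2 S.
Implicit hydrogens by atom environment:
  4 × C (aromatic): no H
  2 × O: 1 H each → 2
  1 × F: no H
  1 × S: 1 H
  1 × S (aromatic): no H
  Total hydrogens = 3.
Molecular formula: C4H3FO2S2

C4H3FO2S2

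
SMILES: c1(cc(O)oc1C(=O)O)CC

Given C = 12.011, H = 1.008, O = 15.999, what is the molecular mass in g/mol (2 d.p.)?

156.14

Molecular formula: C7H8O4.
M = 7×12.011 + 8×1.008 + 4×15.999 = 156.14 g/mol.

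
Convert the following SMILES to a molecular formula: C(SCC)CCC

C6H14S

Heavy atoms from the SMILES: 6 C, 1 S.
Implicit hydrogens by atom environment:
  4 × C: 2 H each → 8
  2 × C: 3 H each → 6
  1 × S: no H
  Total hydrogens = 14.
Molecular formula: C6H14S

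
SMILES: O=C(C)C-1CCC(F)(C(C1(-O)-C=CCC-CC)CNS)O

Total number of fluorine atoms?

1

The symbol for fluorine appears 1 time in the SMILES.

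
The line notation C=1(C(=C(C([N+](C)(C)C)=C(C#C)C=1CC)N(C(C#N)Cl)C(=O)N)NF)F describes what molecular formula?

C16H19ClF2N5O+

Heavy atoms from the SMILES: 16 C, 1 Cl, 2 F, 5 N, 1 O.
Implicit hydrogens by atom environment:
  6 × C (aromatic): no H
  4 × C: 3 H each → 12
  3 × C: no H
  2 × C: 1 H each → 2
  2 × F: no H
  2 × N: no H
  1 × C: 2 H
  1 × Cl: no H
  1 × N: 2 H
  1 × N: 1 H
  1 × N (charge +1): no H
  1 × O: no H
  Total hydrogens = 19.
Net charge +1.
Molecular formula: C16H19ClF2N5O+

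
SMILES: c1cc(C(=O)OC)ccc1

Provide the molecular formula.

C8H8O2

Heavy atoms from the SMILES: 8 C, 2 O.
Implicit hydrogens by atom environment:
  5 × C (aromatic): 1 H each → 5
  2 × O: no H
  1 × C: 3 H
  1 × C (aromatic): no H
  1 × C: no H
  Total hydrogens = 8.
Molecular formula: C8H8O2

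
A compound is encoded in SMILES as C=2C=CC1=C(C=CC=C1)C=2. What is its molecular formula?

C10H8

Heavy atoms from the SMILES: 10 C.
Implicit hydrogens by atom environment:
  8 × C (aromatic): 1 H each → 8
  2 × C (aromatic): no H
  Total hydrogens = 8.
Molecular formula: C10H8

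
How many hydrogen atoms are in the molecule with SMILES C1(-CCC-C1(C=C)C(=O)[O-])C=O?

Hydrogens are implicit in SMILES; fill each atom to its normal valence:
  4 × C: 2 H each → 8
  3 × C: 1 H each → 3
  2 × C: no H
  2 × O: no H
  1 × O (charge -1): no H
  Total hydrogens = 11.

11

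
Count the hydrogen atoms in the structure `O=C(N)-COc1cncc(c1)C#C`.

Hydrogens are implicit in SMILES; fill each atom to its normal valence:
  3 × C (aromatic): 1 H each → 3
  2 × C (aromatic): no H
  2 × C: no H
  2 × O: no H
  1 × C: 2 H
  1 × C: 1 H
  1 × N: 2 H
  1 × N (aromatic): no H
  Total hydrogens = 8.

8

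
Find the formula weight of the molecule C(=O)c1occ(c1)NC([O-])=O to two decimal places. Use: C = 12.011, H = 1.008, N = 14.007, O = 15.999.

Molecular formula: C6H4NO4-.
M = 6×12.011 + 4×1.008 + 1×14.007 + 4×15.999 = 154.10 g/mol.

154.10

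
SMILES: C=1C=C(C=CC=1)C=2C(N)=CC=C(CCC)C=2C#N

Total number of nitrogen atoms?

2

The symbol for nitrogen appears 2 times in the SMILES.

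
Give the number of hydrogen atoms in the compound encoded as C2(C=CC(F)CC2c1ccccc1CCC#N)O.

16

Hydrogens are implicit in SMILES; fill each atom to its normal valence:
  5 × C: 1 H each → 5
  4 × C (aromatic): 1 H each → 4
  3 × C: 2 H each → 6
  2 × C (aromatic): no H
  1 × C: no H
  1 × F: no H
  1 × N: no H
  1 × O: 1 H
  Total hydrogens = 16.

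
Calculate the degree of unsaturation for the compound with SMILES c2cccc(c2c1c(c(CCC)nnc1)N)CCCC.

Molecular formula from the SMILES: C17H23N3.
DoU = (2C + 2 + N − H − X)/2 = (2·17 + 2 + 3 − 23 − 0)/2 = 16/2 = 8.
(Structurally: 2 ring(s) + 6 π bond(s) = 8.)

8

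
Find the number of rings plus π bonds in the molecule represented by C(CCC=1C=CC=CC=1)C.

Molecular formula from the SMILES: C10H14.
DoU = (2C + 2 + N − H − X)/2 = (2·10 + 2 + 0 − 14 − 0)/2 = 8/2 = 4.
(Structurally: 1 ring(s) + 3 π bond(s) = 4.)

4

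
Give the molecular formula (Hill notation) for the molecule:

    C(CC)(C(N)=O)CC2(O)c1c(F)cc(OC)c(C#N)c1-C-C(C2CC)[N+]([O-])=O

C19H24FN3O5

Heavy atoms from the SMILES: 19 C, 1 F, 3 N, 5 O.
Implicit hydrogens by atom environment:
  5 × C (aromatic): no H
  4 × C: 2 H each → 8
  3 × C: 3 H each → 9
  3 × C: 1 H each → 3
  3 × C: no H
  3 × O: no H
  1 × C (aromatic): 1 H
  1 × F: no H
  1 × N: 2 H
  1 × N: no H
  1 × N (charge +1): no H
  1 × O: 1 H
  1 × O (charge -1): no H
  Total hydrogens = 24.
Molecular formula: C19H24FN3O5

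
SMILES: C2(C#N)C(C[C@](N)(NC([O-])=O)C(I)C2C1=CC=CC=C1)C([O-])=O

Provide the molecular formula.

[C15H14IN3O4]2-

Heavy atoms from the SMILES: 15 C, 1 I, 3 N, 4 O.
Implicit hydrogens by atom environment:
  5 × C (aromatic): 1 H each → 5
  4 × C: 1 H each → 4
  4 × C: no H
  2 × O: no H
  2 × O (charge -1): no H
  1 × C: 2 H
  1 × C (aromatic): no H
  1 × I: no H
  1 × N: 2 H
  1 × N: 1 H
  1 × N: no H
  Total hydrogens = 14.
Net charge -2.
Molecular formula: [C15H14IN3O4]2-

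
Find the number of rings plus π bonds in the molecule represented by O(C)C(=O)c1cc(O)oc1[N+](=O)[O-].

Molecular formula from the SMILES: C6H5NO6.
DoU = (2C + 2 + N − H − X)/2 = (2·6 + 2 + 1 − 5 − 0)/2 = 10/2 = 5.
(Structurally: 1 ring(s) + 4 π bond(s) = 5.)

5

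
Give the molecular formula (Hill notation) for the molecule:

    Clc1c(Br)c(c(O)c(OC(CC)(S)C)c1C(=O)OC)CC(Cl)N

C14H18BrCl2NO4S

Heavy atoms from the SMILES: 1 Br, 14 C, 2 Cl, 1 N, 4 O, 1 S.
Implicit hydrogens by atom environment:
  6 × C (aromatic): no H
  3 × C: 3 H each → 9
  3 × O: no H
  2 × C: 2 H each → 4
  2 × C: no H
  2 × Cl: no H
  1 × Br: no H
  1 × C: 1 H
  1 × N: 2 H
  1 × O: 1 H
  1 × S: 1 H
  Total hydrogens = 18.
Molecular formula: C14H18BrCl2NO4S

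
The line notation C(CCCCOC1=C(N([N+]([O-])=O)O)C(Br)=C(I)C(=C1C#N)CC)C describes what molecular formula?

C15H19BrIN3O4

Heavy atoms from the SMILES: 1 Br, 15 C, 1 I, 3 N, 4 O.
Implicit hydrogens by atom environment:
  6 × C: 2 H each → 12
  6 × C (aromatic): no H
  2 × C: 3 H each → 6
  2 × N: no H
  2 × O: no H
  1 × Br: no H
  1 × C: no H
  1 × I: no H
  1 × N (charge +1): no H
  1 × O: 1 H
  1 × O (charge -1): no H
  Total hydrogens = 19.
Molecular formula: C15H19BrIN3O4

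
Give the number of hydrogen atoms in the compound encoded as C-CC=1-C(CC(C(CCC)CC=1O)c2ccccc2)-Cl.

Hydrogens are implicit in SMILES; fill each atom to its normal valence:
  5 × C: 2 H each → 10
  5 × C (aromatic): 1 H each → 5
  3 × C: 1 H each → 3
  2 × C: 3 H each → 6
  2 × C: no H
  1 × C (aromatic): no H
  1 × Cl: no H
  1 × O: 1 H
  Total hydrogens = 25.

25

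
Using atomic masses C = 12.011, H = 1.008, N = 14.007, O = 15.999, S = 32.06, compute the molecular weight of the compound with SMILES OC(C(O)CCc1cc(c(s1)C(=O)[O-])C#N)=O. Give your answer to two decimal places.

254.24

Molecular formula: C10H8NO5S-.
M = 10×12.011 + 8×1.008 + 1×14.007 + 5×15.999 + 1×32.06 = 254.24 g/mol.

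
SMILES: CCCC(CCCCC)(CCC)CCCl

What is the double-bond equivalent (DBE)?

0

Molecular formula from the SMILES: C14H29Cl.
DoU = (2C + 2 + N − H − X)/2 = (2·14 + 2 + 0 − 29 − 1)/2 = 0/2 = 0.
(Structurally: 0 ring(s) + 0 π bond(s) = 0.)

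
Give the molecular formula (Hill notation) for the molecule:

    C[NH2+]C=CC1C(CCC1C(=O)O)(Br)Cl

Heavy atoms from the SMILES: 1 Br, 9 C, 1 Cl, 1 N, 2 O.
Implicit hydrogens by atom environment:
  4 × C: 1 H each → 4
  2 × C: 2 H each → 4
  2 × C: no H
  1 × Br: no H
  1 × C: 3 H
  1 × Cl: no H
  1 × N (charge +1): 2 H
  1 × O: 1 H
  1 × O: no H
  Total hydrogens = 14.
Net charge +1.
Molecular formula: C9H14BrClNO2+

C9H14BrClNO2+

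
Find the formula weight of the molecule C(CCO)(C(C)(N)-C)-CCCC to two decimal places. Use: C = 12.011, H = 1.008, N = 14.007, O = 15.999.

173.30

Molecular formula: C10H23NO.
M = 10×12.011 + 23×1.008 + 1×14.007 + 1×15.999 = 173.30 g/mol.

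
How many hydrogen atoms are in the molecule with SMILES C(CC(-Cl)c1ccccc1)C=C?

Hydrogens are implicit in SMILES; fill each atom to its normal valence:
  5 × C (aromatic): 1 H each → 5
  3 × C: 2 H each → 6
  2 × C: 1 H each → 2
  1 × C (aromatic): no H
  1 × Cl: no H
  Total hydrogens = 13.

13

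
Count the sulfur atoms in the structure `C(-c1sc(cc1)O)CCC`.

The symbol for sulfur appears 1 time in the SMILES.

1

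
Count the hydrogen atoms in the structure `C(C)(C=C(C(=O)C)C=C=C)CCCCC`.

22

Hydrogens are implicit in SMILES; fill each atom to its normal valence:
  5 × C: 2 H each → 10
  3 × C: 3 H each → 9
  3 × C: 1 H each → 3
  3 × C: no H
  1 × O: no H
  Total hydrogens = 22.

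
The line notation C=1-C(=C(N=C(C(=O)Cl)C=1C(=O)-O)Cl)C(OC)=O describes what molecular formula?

Heavy atoms from the SMILES: 9 C, 2 Cl, 1 N, 5 O.
Implicit hydrogens by atom environment:
  4 × C (aromatic): no H
  4 × O: no H
  3 × C: no H
  2 × Cl: no H
  1 × C: 3 H
  1 × C (aromatic): 1 H
  1 × N (aromatic): no H
  1 × O: 1 H
  Total hydrogens = 5.
Molecular formula: C9H5Cl2NO5

C9H5Cl2NO5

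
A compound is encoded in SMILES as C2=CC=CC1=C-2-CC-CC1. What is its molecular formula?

Heavy atoms from the SMILES: 10 C.
Implicit hydrogens by atom environment:
  4 × C: 2 H each → 8
  4 × C (aromatic): 1 H each → 4
  2 × C (aromatic): no H
  Total hydrogens = 12.
Molecular formula: C10H12

C10H12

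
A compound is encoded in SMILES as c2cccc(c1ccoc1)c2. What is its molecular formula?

Heavy atoms from the SMILES: 10 C, 1 O.
Implicit hydrogens by atom environment:
  8 × C (aromatic): 1 H each → 8
  2 × C (aromatic): no H
  1 × O (aromatic): no H
  Total hydrogens = 8.
Molecular formula: C10H8O

C10H8O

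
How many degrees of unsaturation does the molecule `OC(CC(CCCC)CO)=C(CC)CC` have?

1

Molecular formula from the SMILES: C13H26O2.
DoU = (2C + 2 + N − H − X)/2 = (2·13 + 2 + 0 − 26 − 0)/2 = 2/2 = 1.
(Structurally: 0 ring(s) + 1 π bond(s) = 1.)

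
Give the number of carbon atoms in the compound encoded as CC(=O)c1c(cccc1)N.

8

The symbol for carbon appears 8 times in the SMILES. Lowercase c denotes aromatic carbon and counts toward C.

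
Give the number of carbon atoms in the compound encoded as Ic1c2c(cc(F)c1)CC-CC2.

10

The symbol for carbon appears 10 times in the SMILES. Lowercase c denotes aromatic carbon and counts toward C.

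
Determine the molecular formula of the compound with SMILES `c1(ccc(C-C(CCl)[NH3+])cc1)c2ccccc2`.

C15H17ClN+

Heavy atoms from the SMILES: 15 C, 1 Cl, 1 N.
Implicit hydrogens by atom environment:
  9 × C (aromatic): 1 H each → 9
  3 × C (aromatic): no H
  2 × C: 2 H each → 4
  1 × C: 1 H
  1 × Cl: no H
  1 × N (charge +1): 3 H
  Total hydrogens = 17.
Net charge +1.
Molecular formula: C15H17ClN+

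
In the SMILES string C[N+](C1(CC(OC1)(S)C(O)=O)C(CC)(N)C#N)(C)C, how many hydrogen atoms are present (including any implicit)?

Hydrogens are implicit in SMILES; fill each atom to its normal valence:
  5 × C: no H
  4 × C: 3 H each → 12
  3 × C: 2 H each → 6
  2 × O: no H
  1 × N: 2 H
  1 × N (charge +1): no H
  1 × N: no H
  1 × O: 1 H
  1 × S: 1 H
  Total hydrogens = 22.

22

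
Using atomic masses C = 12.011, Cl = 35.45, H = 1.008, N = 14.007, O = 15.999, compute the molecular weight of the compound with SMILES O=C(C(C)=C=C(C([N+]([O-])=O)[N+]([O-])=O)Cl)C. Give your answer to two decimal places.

Molecular formula: C7H7ClN2O5.
M = 7×12.011 + 1×35.45 + 7×1.008 + 2×14.007 + 5×15.999 = 234.59 g/mol.

234.59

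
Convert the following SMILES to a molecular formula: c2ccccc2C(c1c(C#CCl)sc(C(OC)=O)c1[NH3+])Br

C15H12BrClNO2S+

Heavy atoms from the SMILES: 1 Br, 15 C, 1 Cl, 1 N, 2 O, 1 S.
Implicit hydrogens by atom environment:
  5 × C (aromatic): 1 H each → 5
  5 × C (aromatic): no H
  3 × C: no H
  2 × O: no H
  1 × Br: no H
  1 × C: 3 H
  1 × C: 1 H
  1 × Cl: no H
  1 × N (charge +1): 3 H
  1 × S (aromatic): no H
  Total hydrogens = 12.
Net charge +1.
Molecular formula: C15H12BrClNO2S+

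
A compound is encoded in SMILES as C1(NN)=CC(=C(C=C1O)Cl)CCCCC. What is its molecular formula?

Heavy atoms from the SMILES: 11 C, 1 Cl, 2 N, 1 O.
Implicit hydrogens by atom environment:
  4 × C: 2 H each → 8
  4 × C (aromatic): no H
  2 × C (aromatic): 1 H each → 2
  1 × C: 3 H
  1 × Cl: no H
  1 × N: 2 H
  1 × N: 1 H
  1 × O: 1 H
  Total hydrogens = 17.
Molecular formula: C11H17ClN2O

C11H17ClN2O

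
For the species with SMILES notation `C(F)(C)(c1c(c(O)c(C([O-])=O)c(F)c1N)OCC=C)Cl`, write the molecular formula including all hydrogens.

C12H11ClF2NO4-

Heavy atoms from the SMILES: 12 C, 1 Cl, 2 F, 1 N, 4 O.
Implicit hydrogens by atom environment:
  6 × C (aromatic): no H
  2 × C: 2 H each → 4
  2 × C: no H
  2 × F: no H
  2 × O: no H
  1 × C: 3 H
  1 × C: 1 H
  1 × Cl: no H
  1 × N: 2 H
  1 × O: 1 H
  1 × O (charge -1): no H
  Total hydrogens = 11.
Net charge -1.
Molecular formula: C12H11ClF2NO4-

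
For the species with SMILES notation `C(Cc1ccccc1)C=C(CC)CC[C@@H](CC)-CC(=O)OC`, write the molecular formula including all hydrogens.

Heavy atoms from the SMILES: 20 C, 2 O.
Implicit hydrogens by atom environment:
  7 × C: 2 H each → 14
  5 × C (aromatic): 1 H each → 5
  3 × C: 3 H each → 9
  2 × C: 1 H each → 2
  2 × C: no H
  2 × O: no H
  1 × C (aromatic): no H
  Total hydrogens = 30.
Molecular formula: C20H30O2

C20H30O2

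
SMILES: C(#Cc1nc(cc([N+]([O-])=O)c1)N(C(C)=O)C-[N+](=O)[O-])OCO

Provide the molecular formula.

Heavy atoms from the SMILES: 11 C, 4 N, 7 O.
Implicit hydrogens by atom environment:
  4 × O: no H
  3 × C (aromatic): no H
  3 × C: no H
  2 × C: 2 H each → 4
  2 × C (aromatic): 1 H each → 2
  2 × N (charge +1): no H
  2 × O (charge -1): no H
  1 × C: 3 H
  1 × N (aromatic): no H
  1 × N: no H
  1 × O: 1 H
  Total hydrogens = 10.
Molecular formula: C11H10N4O7

C11H10N4O7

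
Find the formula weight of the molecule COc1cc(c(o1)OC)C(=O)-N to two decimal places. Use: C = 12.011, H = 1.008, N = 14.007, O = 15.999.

171.15

Molecular formula: C7H9NO4.
M = 7×12.011 + 9×1.008 + 1×14.007 + 4×15.999 = 171.15 g/mol.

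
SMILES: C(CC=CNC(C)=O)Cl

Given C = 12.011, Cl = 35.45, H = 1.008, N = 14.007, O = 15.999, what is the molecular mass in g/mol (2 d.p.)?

147.60

Molecular formula: C6H10ClNO.
M = 6×12.011 + 1×35.45 + 10×1.008 + 1×14.007 + 1×15.999 = 147.60 g/mol.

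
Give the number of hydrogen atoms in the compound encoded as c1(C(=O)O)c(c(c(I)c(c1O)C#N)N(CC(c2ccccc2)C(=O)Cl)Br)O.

11

Hydrogens are implicit in SMILES; fill each atom to its normal valence:
  7 × C (aromatic): no H
  5 × C (aromatic): 1 H each → 5
  3 × C: no H
  3 × O: 1 H each → 3
  2 × N: no H
  2 × O: no H
  1 × Br: no H
  1 × C: 2 H
  1 × C: 1 H
  1 × Cl: no H
  1 × I: no H
  Total hydrogens = 11.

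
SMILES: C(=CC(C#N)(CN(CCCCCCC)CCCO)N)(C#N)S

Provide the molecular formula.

Heavy atoms from the SMILES: 16 C, 4 N, 1 O, 1 S.
Implicit hydrogens by atom environment:
  10 × C: 2 H each → 20
  4 × C: no H
  3 × N: no H
  1 × C: 3 H
  1 × C: 1 H
  1 × N: 2 H
  1 × O: 1 H
  1 × S: 1 H
  Total hydrogens = 28.
Molecular formula: C16H28N4OS

C16H28N4OS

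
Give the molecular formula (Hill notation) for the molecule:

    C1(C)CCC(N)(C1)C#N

C7H12N2

Heavy atoms from the SMILES: 7 C, 2 N.
Implicit hydrogens by atom environment:
  3 × C: 2 H each → 6
  2 × C: no H
  1 × C: 3 H
  1 × C: 1 H
  1 × N: 2 H
  1 × N: no H
  Total hydrogens = 12.
Molecular formula: C7H12N2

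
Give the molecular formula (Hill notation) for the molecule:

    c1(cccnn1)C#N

C5H3N3

Heavy atoms from the SMILES: 5 C, 3 N.
Implicit hydrogens by atom environment:
  3 × C (aromatic): 1 H each → 3
  2 × N (aromatic): no H
  1 × C (aromatic): no H
  1 × C: no H
  1 × N: no H
  Total hydrogens = 3.
Molecular formula: C5H3N3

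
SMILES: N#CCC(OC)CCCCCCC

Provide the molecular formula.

C11H21NO

Heavy atoms from the SMILES: 11 C, 1 N, 1 O.
Implicit hydrogens by atom environment:
  7 × C: 2 H each → 14
  2 × C: 3 H each → 6
  1 × C: 1 H
  1 × C: no H
  1 × N: no H
  1 × O: no H
  Total hydrogens = 21.
Molecular formula: C11H21NO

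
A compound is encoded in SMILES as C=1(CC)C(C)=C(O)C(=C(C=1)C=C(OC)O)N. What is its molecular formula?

Heavy atoms from the SMILES: 12 C, 1 N, 3 O.
Implicit hydrogens by atom environment:
  5 × C (aromatic): no H
  3 × C: 3 H each → 9
  2 × O: 1 H each → 2
  1 × C: 2 H
  1 × C (aromatic): 1 H
  1 × C: 1 H
  1 × C: no H
  1 × N: 2 H
  1 × O: no H
  Total hydrogens = 17.
Molecular formula: C12H17NO3

C12H17NO3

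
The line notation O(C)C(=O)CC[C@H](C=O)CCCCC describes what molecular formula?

C11H20O3

Heavy atoms from the SMILES: 11 C, 3 O.
Implicit hydrogens by atom environment:
  6 × C: 2 H each → 12
  3 × O: no H
  2 × C: 3 H each → 6
  2 × C: 1 H each → 2
  1 × C: no H
  Total hydrogens = 20.
Molecular formula: C11H20O3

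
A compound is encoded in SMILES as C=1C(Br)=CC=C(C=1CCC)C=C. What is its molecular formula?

C11H13Br

Heavy atoms from the SMILES: 1 Br, 11 C.
Implicit hydrogens by atom environment:
  3 × C: 2 H each → 6
  3 × C (aromatic): 1 H each → 3
  3 × C (aromatic): no H
  1 × Br: no H
  1 × C: 3 H
  1 × C: 1 H
  Total hydrogens = 13.
Molecular formula: C11H13Br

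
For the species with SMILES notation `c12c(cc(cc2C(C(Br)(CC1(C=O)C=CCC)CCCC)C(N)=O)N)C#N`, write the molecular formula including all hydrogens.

Heavy atoms from the SMILES: 1 Br, 21 C, 3 N, 2 O.
Implicit hydrogens by atom environment:
  5 × C: 2 H each → 10
  4 × C: 1 H each → 4
  4 × C (aromatic): no H
  4 × C: no H
  2 × C: 3 H each → 6
  2 × C (aromatic): 1 H each → 2
  2 × N: 2 H each → 4
  2 × O: no H
  1 × Br: no H
  1 × N: no H
  Total hydrogens = 26.
Molecular formula: C21H26BrN3O2

C21H26BrN3O2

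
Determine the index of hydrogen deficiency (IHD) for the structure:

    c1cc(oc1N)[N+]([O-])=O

Molecular formula from the SMILES: C4H4N2O3.
DoU = (2C + 2 + N − H − X)/2 = (2·4 + 2 + 2 − 4 − 0)/2 = 8/2 = 4.
(Structurally: 1 ring(s) + 3 π bond(s) = 4.)

4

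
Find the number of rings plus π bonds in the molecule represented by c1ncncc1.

4

Molecular formula from the SMILES: C4H4N2.
DoU = (2C + 2 + N − H − X)/2 = (2·4 + 2 + 2 − 4 − 0)/2 = 8/2 = 4.
(Structurally: 1 ring(s) + 3 π bond(s) = 4.)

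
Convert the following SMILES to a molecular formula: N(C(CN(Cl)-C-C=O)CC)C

C7H15ClN2O

Heavy atoms from the SMILES: 7 C, 1 Cl, 2 N, 1 O.
Implicit hydrogens by atom environment:
  3 × C: 2 H each → 6
  2 × C: 3 H each → 6
  2 × C: 1 H each → 2
  1 × Cl: no H
  1 × N: 1 H
  1 × N: no H
  1 × O: no H
  Total hydrogens = 15.
Molecular formula: C7H15ClN2O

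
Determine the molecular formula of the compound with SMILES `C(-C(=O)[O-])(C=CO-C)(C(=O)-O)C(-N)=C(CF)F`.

C9H10F2NO5-

Heavy atoms from the SMILES: 9 C, 2 F, 1 N, 5 O.
Implicit hydrogens by atom environment:
  5 × C: no H
  3 × O: no H
  2 × C: 1 H each → 2
  2 × F: no H
  1 × C: 3 H
  1 × C: 2 H
  1 × N: 2 H
  1 × O: 1 H
  1 × O (charge -1): no H
  Total hydrogens = 10.
Net charge -1.
Molecular formula: C9H10F2NO5-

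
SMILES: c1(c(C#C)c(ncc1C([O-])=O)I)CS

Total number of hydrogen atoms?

5

Hydrogens are implicit in SMILES; fill each atom to its normal valence:
  4 × C (aromatic): no H
  2 × C: no H
  1 × C: 2 H
  1 × C (aromatic): 1 H
  1 × C: 1 H
  1 × I: no H
  1 × N (aromatic): no H
  1 × O: no H
  1 × O (charge -1): no H
  1 × S: 1 H
  Total hydrogens = 5.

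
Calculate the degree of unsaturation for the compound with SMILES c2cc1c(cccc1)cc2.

7

Molecular formula from the SMILES: C10H8.
DoU = (2C + 2 + N − H − X)/2 = (2·10 + 2 + 0 − 8 − 0)/2 = 14/2 = 7.
(Structurally: 2 ring(s) + 5 π bond(s) = 7.)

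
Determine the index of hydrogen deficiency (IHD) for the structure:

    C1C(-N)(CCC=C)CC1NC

2

Molecular formula from the SMILES: C9H18N2.
DoU = (2C + 2 + N − H − X)/2 = (2·9 + 2 + 2 − 18 − 0)/2 = 4/2 = 2.
(Structurally: 1 ring(s) + 1 π bond(s) = 2.)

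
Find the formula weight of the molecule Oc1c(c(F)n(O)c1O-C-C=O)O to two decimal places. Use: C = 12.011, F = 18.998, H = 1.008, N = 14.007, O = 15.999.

191.11

Molecular formula: C6H6FNO5.
M = 6×12.011 + 1×18.998 + 6×1.008 + 1×14.007 + 5×15.999 = 191.11 g/mol.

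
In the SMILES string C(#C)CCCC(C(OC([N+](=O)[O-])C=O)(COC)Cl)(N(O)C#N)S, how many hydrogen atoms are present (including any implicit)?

16

Hydrogens are implicit in SMILES; fill each atom to its normal valence:
  4 × C: 2 H each → 8
  4 × C: no H
  4 × O: no H
  3 × C: 1 H each → 3
  2 × N: no H
  1 × C: 3 H
  1 × Cl: no H
  1 × N (charge +1): no H
  1 × O: 1 H
  1 × O (charge -1): no H
  1 × S: 1 H
  Total hydrogens = 16.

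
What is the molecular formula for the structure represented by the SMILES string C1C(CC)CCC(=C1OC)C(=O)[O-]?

C10H15O3-

Heavy atoms from the SMILES: 10 C, 3 O.
Implicit hydrogens by atom environment:
  4 × C: 2 H each → 8
  3 × C: no H
  2 × C: 3 H each → 6
  2 × O: no H
  1 × C: 1 H
  1 × O (charge -1): no H
  Total hydrogens = 15.
Net charge -1.
Molecular formula: C10H15O3-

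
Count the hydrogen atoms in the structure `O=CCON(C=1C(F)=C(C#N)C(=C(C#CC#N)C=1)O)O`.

Hydrogens are implicit in SMILES; fill each atom to its normal valence:
  5 × C (aromatic): no H
  4 × C: no H
  3 × N: no H
  2 × O: 1 H each → 2
  2 × O: no H
  1 × C: 2 H
  1 × C (aromatic): 1 H
  1 × C: 1 H
  1 × F: no H
  Total hydrogens = 6.

6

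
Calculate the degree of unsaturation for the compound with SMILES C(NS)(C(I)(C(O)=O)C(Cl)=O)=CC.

Molecular formula from the SMILES: C6H7ClINO3S.
DoU = (2C + 2 + N − H − X)/2 = (2·6 + 2 + 1 − 7 − 2)/2 = 6/2 = 3.
(Structurally: 0 ring(s) + 3 π bond(s) = 3.)

3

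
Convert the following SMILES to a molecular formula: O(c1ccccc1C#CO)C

C9H8O2

Heavy atoms from the SMILES: 9 C, 2 O.
Implicit hydrogens by atom environment:
  4 × C (aromatic): 1 H each → 4
  2 × C (aromatic): no H
  2 × C: no H
  1 × C: 3 H
  1 × O: 1 H
  1 × O: no H
  Total hydrogens = 8.
Molecular formula: C9H8O2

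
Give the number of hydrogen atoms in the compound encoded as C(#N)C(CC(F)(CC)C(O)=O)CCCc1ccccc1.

20

Hydrogens are implicit in SMILES; fill each atom to its normal valence:
  5 × C: 2 H each → 10
  5 × C (aromatic): 1 H each → 5
  3 × C: no H
  1 × C: 3 H
  1 × C: 1 H
  1 × C (aromatic): no H
  1 × F: no H
  1 × N: no H
  1 × O: 1 H
  1 × O: no H
  Total hydrogens = 20.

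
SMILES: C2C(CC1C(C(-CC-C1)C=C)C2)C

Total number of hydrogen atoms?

22

Hydrogens are implicit in SMILES; fill each atom to its normal valence:
  7 × C: 2 H each → 14
  5 × C: 1 H each → 5
  1 × C: 3 H
  Total hydrogens = 22.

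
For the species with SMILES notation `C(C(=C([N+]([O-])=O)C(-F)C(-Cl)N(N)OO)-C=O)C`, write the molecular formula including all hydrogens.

Heavy atoms from the SMILES: 7 C, 1 Cl, 1 F, 3 N, 5 O.
Implicit hydrogens by atom environment:
  3 × C: 1 H each → 3
  3 × O: no H
  2 × C: no H
  1 × C: 3 H
  1 × C: 2 H
  1 × Cl: no H
  1 × F: no H
  1 × N: 2 H
  1 × N: no H
  1 × N (charge +1): no H
  1 × O: 1 H
  1 × O (charge -1): no H
  Total hydrogens = 11.
Molecular formula: C7H11ClFN3O5

C7H11ClFN3O5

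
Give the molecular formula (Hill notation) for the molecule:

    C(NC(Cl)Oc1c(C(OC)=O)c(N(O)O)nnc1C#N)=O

Heavy atoms from the SMILES: 9 C, 1 Cl, 5 N, 6 O.
Implicit hydrogens by atom environment:
  4 × C (aromatic): no H
  4 × O: no H
  2 × C: 1 H each → 2
  2 × C: no H
  2 × N (aromatic): no H
  2 × N: no H
  2 × O: 1 H each → 2
  1 × C: 3 H
  1 × Cl: no H
  1 × N: 1 H
  Total hydrogens = 8.
Molecular formula: C9H8ClN5O6

C9H8ClN5O6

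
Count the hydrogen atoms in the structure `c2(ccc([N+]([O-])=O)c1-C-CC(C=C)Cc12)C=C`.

Hydrogens are implicit in SMILES; fill each atom to its normal valence:
  5 × C: 2 H each → 10
  4 × C (aromatic): no H
  3 × C: 1 H each → 3
  2 × C (aromatic): 1 H each → 2
  1 × N (charge +1): no H
  1 × O: no H
  1 × O (charge -1): no H
  Total hydrogens = 15.

15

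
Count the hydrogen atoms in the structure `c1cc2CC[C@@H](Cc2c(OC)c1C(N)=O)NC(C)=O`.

Hydrogens are implicit in SMILES; fill each atom to its normal valence:
  4 × C (aromatic): no H
  3 × C: 2 H each → 6
  3 × O: no H
  2 × C: 3 H each → 6
  2 × C (aromatic): 1 H each → 2
  2 × C: no H
  1 × C: 1 H
  1 × N: 2 H
  1 × N: 1 H
  Total hydrogens = 18.

18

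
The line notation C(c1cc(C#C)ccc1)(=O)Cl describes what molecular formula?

Heavy atoms from the SMILES: 9 C, 1 Cl, 1 O.
Implicit hydrogens by atom environment:
  4 × C (aromatic): 1 H each → 4
  2 × C (aromatic): no H
  2 × C: no H
  1 × C: 1 H
  1 × Cl: no H
  1 × O: no H
  Total hydrogens = 5.
Molecular formula: C9H5ClO

C9H5ClO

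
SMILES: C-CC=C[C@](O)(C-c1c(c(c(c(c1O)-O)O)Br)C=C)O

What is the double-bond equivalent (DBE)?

6

Molecular formula from the SMILES: C14H17BrO5.
DoU = (2C + 2 + N − H − X)/2 = (2·14 + 2 + 0 − 17 − 1)/2 = 12/2 = 6.
(Structurally: 1 ring(s) + 5 π bond(s) = 6.)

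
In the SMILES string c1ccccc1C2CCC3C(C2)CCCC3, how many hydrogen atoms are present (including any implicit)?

Hydrogens are implicit in SMILES; fill each atom to its normal valence:
  7 × C: 2 H each → 14
  5 × C (aromatic): 1 H each → 5
  3 × C: 1 H each → 3
  1 × C (aromatic): no H
  Total hydrogens = 22.

22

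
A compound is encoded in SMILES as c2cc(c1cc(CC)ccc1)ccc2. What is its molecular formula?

Heavy atoms from the SMILES: 14 C.
Implicit hydrogens by atom environment:
  9 × C (aromatic): 1 H each → 9
  3 × C (aromatic): no H
  1 × C: 3 H
  1 × C: 2 H
  Total hydrogens = 14.
Molecular formula: C14H14

C14H14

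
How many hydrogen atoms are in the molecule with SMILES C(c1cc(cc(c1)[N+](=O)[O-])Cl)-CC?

10

Hydrogens are implicit in SMILES; fill each atom to its normal valence:
  3 × C (aromatic): 1 H each → 3
  3 × C (aromatic): no H
  2 × C: 2 H each → 4
  1 × C: 3 H
  1 × Cl: no H
  1 × N (charge +1): no H
  1 × O: no H
  1 × O (charge -1): no H
  Total hydrogens = 10.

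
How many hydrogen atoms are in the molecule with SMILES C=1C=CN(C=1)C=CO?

Hydrogens are implicit in SMILES; fill each atom to its normal valence:
  4 × C (aromatic): 1 H each → 4
  2 × C: 1 H each → 2
  1 × N (aromatic): no H
  1 × O: 1 H
  Total hydrogens = 7.

7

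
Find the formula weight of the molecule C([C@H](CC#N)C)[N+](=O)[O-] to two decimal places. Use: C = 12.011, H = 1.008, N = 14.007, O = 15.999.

128.13

Molecular formula: C5H8N2O2.
M = 5×12.011 + 8×1.008 + 2×14.007 + 2×15.999 = 128.13 g/mol.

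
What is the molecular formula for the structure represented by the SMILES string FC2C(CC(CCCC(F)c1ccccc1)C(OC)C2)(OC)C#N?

C19H25F2NO2

Heavy atoms from the SMILES: 19 C, 2 F, 1 N, 2 O.
Implicit hydrogens by atom environment:
  5 × C: 2 H each → 10
  5 × C (aromatic): 1 H each → 5
  4 × C: 1 H each → 4
  2 × C: 3 H each → 6
  2 × C: no H
  2 × F: no H
  2 × O: no H
  1 × C (aromatic): no H
  1 × N: no H
  Total hydrogens = 25.
Molecular formula: C19H25F2NO2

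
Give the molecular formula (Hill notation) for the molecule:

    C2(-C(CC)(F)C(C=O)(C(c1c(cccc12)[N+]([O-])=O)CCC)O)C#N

Heavy atoms from the SMILES: 17 C, 1 F, 2 N, 4 O.
Implicit hydrogens by atom environment:
  3 × C: 2 H each → 6
  3 × C (aromatic): 1 H each → 3
  3 × C: 1 H each → 3
  3 × C (aromatic): no H
  3 × C: no H
  2 × C: 3 H each → 6
  2 × O: no H
  1 × F: no H
  1 × N (charge +1): no H
  1 × N: no H
  1 × O: 1 H
  1 × O (charge -1): no H
  Total hydrogens = 19.
Molecular formula: C17H19FN2O4

C17H19FN2O4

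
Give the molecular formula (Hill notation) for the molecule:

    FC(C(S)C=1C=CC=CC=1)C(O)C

C10H13FOS

Heavy atoms from the SMILES: 10 C, 1 F, 1 O, 1 S.
Implicit hydrogens by atom environment:
  5 × C (aromatic): 1 H each → 5
  3 × C: 1 H each → 3
  1 × C: 3 H
  1 × C (aromatic): no H
  1 × F: no H
  1 × O: 1 H
  1 × S: 1 H
  Total hydrogens = 13.
Molecular formula: C10H13FOS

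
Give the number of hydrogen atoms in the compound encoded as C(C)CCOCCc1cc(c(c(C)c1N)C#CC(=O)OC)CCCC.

Hydrogens are implicit in SMILES; fill each atom to its normal valence:
  8 × C: 2 H each → 16
  5 × C (aromatic): no H
  4 × C: 3 H each → 12
  3 × C: no H
  3 × O: no H
  1 × C (aromatic): 1 H
  1 × N: 2 H
  Total hydrogens = 31.

31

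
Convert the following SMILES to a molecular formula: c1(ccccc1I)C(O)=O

C7H5IO2

Heavy atoms from the SMILES: 7 C, 1 I, 2 O.
Implicit hydrogens by atom environment:
  4 × C (aromatic): 1 H each → 4
  2 × C (aromatic): no H
  1 × C: no H
  1 × I: no H
  1 × O: 1 H
  1 × O: no H
  Total hydrogens = 5.
Molecular formula: C7H5IO2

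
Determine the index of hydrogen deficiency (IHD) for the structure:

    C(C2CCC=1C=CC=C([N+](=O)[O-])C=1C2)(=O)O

7

Molecular formula from the SMILES: C11H11NO4.
DoU = (2C + 2 + N − H − X)/2 = (2·11 + 2 + 1 − 11 − 0)/2 = 14/2 = 7.
(Structurally: 2 ring(s) + 5 π bond(s) = 7.)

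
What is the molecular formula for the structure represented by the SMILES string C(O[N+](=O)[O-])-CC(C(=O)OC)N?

C5H10N2O5

Heavy atoms from the SMILES: 5 C, 2 N, 5 O.
Implicit hydrogens by atom environment:
  4 × O: no H
  2 × C: 2 H each → 4
  1 × C: 3 H
  1 × C: 1 H
  1 × C: no H
  1 × N: 2 H
  1 × N (charge +1): no H
  1 × O (charge -1): no H
  Total hydrogens = 10.
Molecular formula: C5H10N2O5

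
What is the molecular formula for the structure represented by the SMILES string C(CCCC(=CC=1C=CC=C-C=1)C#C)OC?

C15H18O

Heavy atoms from the SMILES: 15 C, 1 O.
Implicit hydrogens by atom environment:
  5 × C (aromatic): 1 H each → 5
  4 × C: 2 H each → 8
  2 × C: 1 H each → 2
  2 × C: no H
  1 × C: 3 H
  1 × C (aromatic): no H
  1 × O: no H
  Total hydrogens = 18.
Molecular formula: C15H18O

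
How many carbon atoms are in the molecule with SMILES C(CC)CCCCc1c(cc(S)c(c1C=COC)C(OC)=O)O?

The symbol for carbon appears 18 times in the SMILES. Lowercase c denotes aromatic carbon and counts toward C.

18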